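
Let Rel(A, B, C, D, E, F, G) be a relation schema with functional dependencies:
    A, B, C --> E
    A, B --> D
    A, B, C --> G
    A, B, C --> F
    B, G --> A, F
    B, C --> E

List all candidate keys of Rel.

{A, B, C}, {B, C, G}

{B, C} never appear on the right of any FD, so every key must include all of them.
{A, B, C}⁺ = {A, B, C, D, E, F, G}, which is every attribute, so {A, B, C} is a candidate key.
{B, C, G}⁺ = {A, B, C, D, E, F, G}, which is every attribute, so {B, C, G} is a candidate key.
These are minimal and exhaustive — every other superkey contains one of them.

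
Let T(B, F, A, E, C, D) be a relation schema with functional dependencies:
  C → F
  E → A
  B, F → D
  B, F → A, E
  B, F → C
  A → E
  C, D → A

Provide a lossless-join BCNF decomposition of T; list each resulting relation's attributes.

Candidate keys of the original relation: {B, C}, {B, F}.
In {A, B, C, D, E, F}, {C} is not a superkey ({C}⁺ restricted to this set is {C, F}), so split on C → F into {C, F} and {A, B, C, D, E}.
{C, F} is in BCNF.
In {A, B, C, D, E}, {E} is not a superkey ({E}⁺ restricted to this set is {A, E}), so split on E → A into {A, E} and {B, C, D, E}.
{A, E} is in BCNF.
In {B, C, D, E}, {C, D} is not a superkey ({C, D}⁺ restricted to this set is {C, D, E}), so split on C, D → E into {C, D, E} and {B, C, D}.
{C, D, E} is in BCNF.
{B, C, D} is in BCNF.

{A, E}; {B, C, D}; {C, D, E}; {C, F}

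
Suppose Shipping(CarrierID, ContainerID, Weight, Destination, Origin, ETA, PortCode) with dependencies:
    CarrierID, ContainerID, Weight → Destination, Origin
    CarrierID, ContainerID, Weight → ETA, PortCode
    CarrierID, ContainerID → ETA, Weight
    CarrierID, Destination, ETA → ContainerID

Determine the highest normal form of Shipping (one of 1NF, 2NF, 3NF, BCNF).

BCNF

Candidate keys: {CarrierID, ContainerID}, {CarrierID, Destination, ETA}. Prime attributes: {CarrierID, ContainerID, Destination, ETA}.
Each dependency's left side is a superkey — BCNF holds.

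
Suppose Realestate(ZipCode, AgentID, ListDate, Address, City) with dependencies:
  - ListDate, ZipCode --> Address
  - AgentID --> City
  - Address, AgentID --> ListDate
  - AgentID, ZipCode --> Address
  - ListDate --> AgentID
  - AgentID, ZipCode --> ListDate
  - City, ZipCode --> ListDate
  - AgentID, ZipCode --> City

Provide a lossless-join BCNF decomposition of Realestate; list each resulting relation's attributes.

{Address, AgentID, ZipCode}; {Address, ListDate}; {AgentID, City}; {AgentID, ListDate}

Candidate keys of the original relation: {AgentID, ZipCode}, {City, ZipCode}, {ListDate, ZipCode}.
In {Address, AgentID, City, ListDate, ZipCode}, {AgentID} is not a superkey ({AgentID}⁺ restricted to this set is {AgentID, City}), so split on AgentID --> City into {AgentID, City} and {Address, AgentID, ListDate, ZipCode}.
{AgentID, City}: every determinant is a superkey — BCNF.
In {Address, AgentID, ListDate, ZipCode}, {Address, AgentID} is not a superkey ({Address, AgentID}⁺ restricted to this set is {Address, AgentID, ListDate}), so split on Address, AgentID --> ListDate into {Address, AgentID, ListDate} and {Address, AgentID, ZipCode}.
In {Address, AgentID, ListDate}, {ListDate} is not a superkey ({ListDate}⁺ restricted to this set is {AgentID, ListDate}), so split on ListDate --> AgentID into {AgentID, ListDate} and {Address, ListDate}.
{AgentID, ListDate}: every determinant is a superkey — BCNF.
{Address, ListDate}: every determinant is a superkey — BCNF.
{Address, AgentID, ZipCode}: every determinant is a superkey — BCNF.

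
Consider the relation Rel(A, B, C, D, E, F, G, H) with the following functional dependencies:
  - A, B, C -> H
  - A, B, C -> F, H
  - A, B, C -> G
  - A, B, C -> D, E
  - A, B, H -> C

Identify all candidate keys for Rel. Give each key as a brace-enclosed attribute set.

{A, B} never appear on the right of any FD, so every key must include all of them.
{A, B, C}⁺ = {A, B, C, D, E, F, G, H}, which is every attribute, so {A, B, C} is a candidate key.
{A, B, H}⁺ = {A, B, C, D, E, F, G, H}, which is every attribute, so {A, B, H} is a candidate key.
No proper subset of any of these is a key, and no other minimal superkey exists.

{A, B, C}, {A, B, H}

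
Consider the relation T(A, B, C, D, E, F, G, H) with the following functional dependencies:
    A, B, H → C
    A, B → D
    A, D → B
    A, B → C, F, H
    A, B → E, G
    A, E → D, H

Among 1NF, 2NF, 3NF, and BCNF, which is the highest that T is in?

Candidate keys: {A, B}, {A, D}, {A, E}. Prime attributes: {A, B, D, E}.
The left-hand side of every FD is a superkey, so BCNF is satisfied.

BCNF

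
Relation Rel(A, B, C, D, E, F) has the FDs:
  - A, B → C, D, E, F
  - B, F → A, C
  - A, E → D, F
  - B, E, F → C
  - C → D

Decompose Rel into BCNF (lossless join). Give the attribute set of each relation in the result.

Candidate keys of the original relation: {A, B}, {B, F}.
{A, B, C, D, E, F}: {A, E} determines {A, D, E, F} here but is not a superkey — split on A, E → D, F, giving {A, D, E, F} and {A, B, C, E}.
{A, D, E, F} is in BCNF.
{A, B, C, E} is in BCNF.

{A, B, C, E}; {A, D, E, F}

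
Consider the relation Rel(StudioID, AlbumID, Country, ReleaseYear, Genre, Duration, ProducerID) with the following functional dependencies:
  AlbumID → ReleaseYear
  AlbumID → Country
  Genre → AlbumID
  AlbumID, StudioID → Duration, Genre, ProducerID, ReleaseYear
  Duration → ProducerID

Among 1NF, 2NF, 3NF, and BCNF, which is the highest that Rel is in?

Candidate keys: {AlbumID, StudioID}, {Genre, StudioID}. Prime attributes: {AlbumID, Genre, StudioID}.
AlbumID → ReleaseYear breaks BCNF: {AlbumID}⁺ = {AlbumID, Country, ReleaseYear}, so {AlbumID} is not a superkey.
Because {ReleaseYear} is non-prime and the left side of AlbumID → ReleaseYear is not a superkey, the relation is not in 3NF.
{AlbumID} is a proper subset of the key {AlbumID, StudioID}, and {AlbumID}⁺ contains the non-prime attributes {Country, ReleaseYear} — a partial dependency, so 2NF is violated.

1NF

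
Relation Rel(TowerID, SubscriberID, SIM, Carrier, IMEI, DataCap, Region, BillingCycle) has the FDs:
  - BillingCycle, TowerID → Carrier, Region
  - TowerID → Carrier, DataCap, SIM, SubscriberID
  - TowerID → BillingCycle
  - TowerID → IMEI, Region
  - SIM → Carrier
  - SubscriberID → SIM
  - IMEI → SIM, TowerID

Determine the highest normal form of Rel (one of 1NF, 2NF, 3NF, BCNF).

Candidate keys: {IMEI}, {TowerID}. Prime attributes: {IMEI, TowerID}.
SIM → Carrier: {SIM}⁺ = {Carrier, SIM}, which is not all of the attributes, so the left side is not a superkey — BCNF is violated.
SIM → Carrier determines the non-prime attribute {Carrier} from a non-superkey — 3NF is violated.
With only single-attribute keys there can be no partial dependency, so 2NF holds.

2NF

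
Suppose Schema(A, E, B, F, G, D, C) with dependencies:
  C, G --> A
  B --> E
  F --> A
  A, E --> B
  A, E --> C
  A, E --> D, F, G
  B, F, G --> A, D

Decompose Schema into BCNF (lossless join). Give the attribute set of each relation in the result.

Candidate keys of the original relation: {A, B}, {A, E}, {B, C, G}, {B, F}, {C, E, G}, {E, F}.
In {A, B, C, D, E, F, G}, {C, G} is not a superkey ({C, G}⁺ restricted to this set is {A, C, G}), so split on C, G --> A into {A, C, G} and {B, C, D, E, F, G}.
{A, C, G} has no BCNF violation.
In {B, C, D, E, F, G}, {B} is not a superkey ({B}⁺ restricted to this set is {B, E}), so split on B --> E into {B, E} and {B, C, D, F, G}.
{B, E} has no BCNF violation.
{B, C, D, F, G} has no BCNF violation.

{A, C, G}; {B, C, D, F, G}; {B, E}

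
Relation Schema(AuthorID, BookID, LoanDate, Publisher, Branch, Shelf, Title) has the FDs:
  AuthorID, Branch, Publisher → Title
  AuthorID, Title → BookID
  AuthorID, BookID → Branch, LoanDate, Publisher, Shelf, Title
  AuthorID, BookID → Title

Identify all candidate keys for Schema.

{AuthorID, BookID}, {AuthorID, Branch, Publisher}, {AuthorID, Title}

{AuthorID} never appears on the right of any FD, so every key must include it.
Closure of {AuthorID, BookID} is {AuthorID, BookID, Branch, LoanDate, Publisher, Shelf, Title}, the whole schema; {AuthorID, BookID} is a candidate key.
Closure of {AuthorID, Title} is {AuthorID, BookID, Branch, LoanDate, Publisher, Shelf, Title}, the whole schema; {AuthorID, Title} is a candidate key.
Closure of {AuthorID, Branch, Publisher} is {AuthorID, BookID, Branch, LoanDate, Publisher, Shelf, Title}, the whole schema; {AuthorID, Branch, Publisher} is a candidate key.
Any other superkey properly contains one of these, so there are no further candidate keys.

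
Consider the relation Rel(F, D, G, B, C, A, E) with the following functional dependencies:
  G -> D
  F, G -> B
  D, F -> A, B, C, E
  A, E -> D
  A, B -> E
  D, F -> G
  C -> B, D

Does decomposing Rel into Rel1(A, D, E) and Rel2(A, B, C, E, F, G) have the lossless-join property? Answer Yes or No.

Yes

Common attributes: {A, E}; their closure is {A, D, E}.
This includes all of Rel1, so the common attributes are a superkey of Rel1 — the join is lossless.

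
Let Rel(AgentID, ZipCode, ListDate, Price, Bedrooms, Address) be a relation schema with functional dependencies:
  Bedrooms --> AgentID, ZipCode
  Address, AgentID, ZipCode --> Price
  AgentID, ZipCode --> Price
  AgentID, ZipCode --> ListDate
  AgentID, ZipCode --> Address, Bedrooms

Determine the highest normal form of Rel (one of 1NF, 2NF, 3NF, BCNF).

Candidate keys: {AgentID, ZipCode}, {Bedrooms}. Prime attributes: {AgentID, Bedrooms, ZipCode}.
The left-hand side of every FD is a superkey, so BCNF is satisfied.

BCNF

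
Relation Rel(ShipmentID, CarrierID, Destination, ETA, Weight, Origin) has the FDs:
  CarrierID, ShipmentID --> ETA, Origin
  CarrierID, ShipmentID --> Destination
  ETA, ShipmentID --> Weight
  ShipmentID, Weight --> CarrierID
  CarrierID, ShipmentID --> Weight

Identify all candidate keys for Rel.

No FD produces {ShipmentID}, so it must be in every candidate key.
{CarrierID, ShipmentID}⁺ = {CarrierID, Destination, ETA, Origin, ShipmentID, Weight} — all of the relation — so {CarrierID, ShipmentID} is a candidate key.
{ETA, ShipmentID}⁺ = {CarrierID, Destination, ETA, Origin, ShipmentID, Weight} — all of the relation — so {ETA, ShipmentID} is a candidate key.
{ShipmentID, Weight}⁺ = {CarrierID, Destination, ETA, Origin, ShipmentID, Weight} — all of the relation — so {ShipmentID, Weight} is a candidate key.
These are minimal and exhaustive — every other superkey contains one of them.

{CarrierID, ShipmentID}, {ETA, ShipmentID}, {ShipmentID, Weight}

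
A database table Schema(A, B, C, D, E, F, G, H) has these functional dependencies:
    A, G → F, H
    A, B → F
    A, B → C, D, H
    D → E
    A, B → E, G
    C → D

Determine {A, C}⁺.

{A, C, D, E}

Start with {A, C}.
C → D applies; add {D} → now {A, C, D}.
D → E applies; add {E} → now {A, C, D, E}.
No further FD applies.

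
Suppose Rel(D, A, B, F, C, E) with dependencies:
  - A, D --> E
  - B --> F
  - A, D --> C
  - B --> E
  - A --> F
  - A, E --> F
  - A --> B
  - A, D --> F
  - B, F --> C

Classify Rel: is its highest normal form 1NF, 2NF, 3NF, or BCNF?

Candidate key: {A, D}. Prime attributes: {A, D}.
For B --> F we have {B}⁺ = {B, C, E, F}; {B} is not a superkey, so BCNF fails.
B --> F determines the non-prime attribute {F} from a non-superkey — 3NF is violated.
The proper key subset {A} of {A, D} determines non-prime {B, C, E, F}, so the relation is not even in 2NF.

1NF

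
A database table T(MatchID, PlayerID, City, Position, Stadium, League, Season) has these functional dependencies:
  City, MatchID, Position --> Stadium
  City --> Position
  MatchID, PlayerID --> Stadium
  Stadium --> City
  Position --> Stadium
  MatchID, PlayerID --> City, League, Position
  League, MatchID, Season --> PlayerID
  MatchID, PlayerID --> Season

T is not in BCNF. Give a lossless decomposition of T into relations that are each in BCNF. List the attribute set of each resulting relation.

{City, League, MatchID, PlayerID, Season}; {City, Position, Stadium}

Candidate keys of the original relation: {League, MatchID, Season}, {MatchID, PlayerID}.
In {City, League, MatchID, PlayerID, Position, Season, Stadium}, {City, MatchID, Position} is not a superkey ({City, MatchID, Position}⁺ restricted to this set is {City, MatchID, Position, Stadium}), so split on City, MatchID, Position --> Stadium into {City, MatchID, Position, Stadium} and {City, League, MatchID, PlayerID, Position, Season}.
In {City, MatchID, Position, Stadium}, {City} is not a superkey ({City}⁺ restricted to this set is {City, Position, Stadium}), so split on City --> Position, Stadium into {City, Position, Stadium} and {City, MatchID}.
{City, Position, Stadium}: every determinant is a superkey — BCNF.
{City, MatchID}: every determinant is a superkey — BCNF.
In {City, League, MatchID, PlayerID, Position, Season}, {City} is not a superkey ({City}⁺ restricted to this set is {City, Position}), so split on City --> Position into {City, Position} and {City, League, MatchID, PlayerID, Season}.
{City, Position}: every determinant is a superkey — BCNF.
{City, League, MatchID, PlayerID, Season}: every determinant is a superkey — BCNF.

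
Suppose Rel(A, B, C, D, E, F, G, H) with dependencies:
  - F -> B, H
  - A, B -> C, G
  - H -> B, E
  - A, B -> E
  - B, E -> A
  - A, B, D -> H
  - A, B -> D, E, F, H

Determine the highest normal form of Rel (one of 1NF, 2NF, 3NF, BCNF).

Candidate keys: {A, B}, {B, E}, {F}, {H}. Prime attributes: {A, B, E, F, H}.
The left-hand side of every FD is a superkey, so BCNF is satisfied.

BCNF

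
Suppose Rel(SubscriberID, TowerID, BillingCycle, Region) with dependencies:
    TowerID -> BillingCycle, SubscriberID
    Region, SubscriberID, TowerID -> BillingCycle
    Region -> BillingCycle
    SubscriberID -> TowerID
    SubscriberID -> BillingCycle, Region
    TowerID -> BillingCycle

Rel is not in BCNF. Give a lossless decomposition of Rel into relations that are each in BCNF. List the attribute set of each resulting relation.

Candidate keys of the original relation: {SubscriberID}, {TowerID}.
Within {BillingCycle, Region, SubscriberID, TowerID}: {Region}⁺ ∩ {BillingCycle, Region, SubscriberID, TowerID} = {BillingCycle, Region}, not the whole set, so Region -> BillingCycle violates BCNF; decompose into {BillingCycle, Region} and {Region, SubscriberID, TowerID}.
{BillingCycle, Region}: every determinant is a superkey — BCNF.
{Region, SubscriberID, TowerID}: every determinant is a superkey — BCNF.

{BillingCycle, Region}; {Region, SubscriberID, TowerID}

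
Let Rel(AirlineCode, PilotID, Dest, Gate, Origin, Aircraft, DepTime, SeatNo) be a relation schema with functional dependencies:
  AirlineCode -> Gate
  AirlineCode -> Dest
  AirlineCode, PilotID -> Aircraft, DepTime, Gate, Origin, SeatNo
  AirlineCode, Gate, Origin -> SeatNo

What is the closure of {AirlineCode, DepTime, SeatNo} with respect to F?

{AirlineCode, DepTime, Dest, Gate, SeatNo}

Start with {AirlineCode, DepTime, SeatNo}.
AirlineCode -> Gate applies; add {Gate} → now {AirlineCode, DepTime, Gate, SeatNo}.
AirlineCode -> Dest applies; add {Dest} → now {AirlineCode, DepTime, Dest, Gate, SeatNo}.
No further FD applies.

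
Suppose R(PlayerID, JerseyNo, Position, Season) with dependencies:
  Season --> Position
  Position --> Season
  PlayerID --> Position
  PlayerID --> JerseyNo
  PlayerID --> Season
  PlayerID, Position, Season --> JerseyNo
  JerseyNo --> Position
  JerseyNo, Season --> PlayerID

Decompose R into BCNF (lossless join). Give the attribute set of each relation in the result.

Candidate keys of the original relation: {JerseyNo}, {PlayerID}.
Within {JerseyNo, PlayerID, Position, Season}: {Season}⁺ ∩ {JerseyNo, PlayerID, Position, Season} = {Position, Season}, not the whole set, so Season --> Position violates BCNF; decompose into {Position, Season} and {JerseyNo, PlayerID, Season}.
{Position, Season} has no BCNF violation.
{JerseyNo, PlayerID, Season} has no BCNF violation.

{JerseyNo, PlayerID, Season}; {Position, Season}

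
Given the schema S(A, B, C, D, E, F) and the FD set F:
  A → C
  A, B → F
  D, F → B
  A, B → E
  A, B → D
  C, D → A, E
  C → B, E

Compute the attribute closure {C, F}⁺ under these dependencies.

Start with {C, F}.
C → B, E applies; add {B, E} → now {B, C, E, F}.
No further FD applies.

{B, C, E, F}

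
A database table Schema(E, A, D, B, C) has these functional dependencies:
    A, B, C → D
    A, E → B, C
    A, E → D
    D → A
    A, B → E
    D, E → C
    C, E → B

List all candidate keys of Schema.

{A, B}, {A, E}, {B, D}, {D, E}

{A, B}⁺ = {A, B, C, D, E} — all of the relation — so {A, B} is a candidate key.
{A, E}⁺ = {A, B, C, D, E} — all of the relation — so {A, E} is a candidate key.
{B, D}⁺ = {A, B, C, D, E} — all of the relation — so {B, D} is a candidate key.
{D, E}⁺ = {A, B, C, D, E} — all of the relation — so {D, E} is a candidate key.
These are minimal and exhaustive — every other superkey contains one of them.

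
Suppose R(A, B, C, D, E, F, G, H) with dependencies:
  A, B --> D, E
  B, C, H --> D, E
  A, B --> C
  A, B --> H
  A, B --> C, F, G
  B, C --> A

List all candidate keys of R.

{A, B}, {B, C}

Attributes never on any right-hand side: {B} — every candidate key must contain it.
Closure of {A, B} is {A, B, C, D, E, F, G, H}, the whole schema; {A, B} is a candidate key.
Closure of {B, C} is {A, B, C, D, E, F, G, H}, the whole schema; {B, C} is a candidate key.
These are minimal and exhaustive — every other superkey contains one of them.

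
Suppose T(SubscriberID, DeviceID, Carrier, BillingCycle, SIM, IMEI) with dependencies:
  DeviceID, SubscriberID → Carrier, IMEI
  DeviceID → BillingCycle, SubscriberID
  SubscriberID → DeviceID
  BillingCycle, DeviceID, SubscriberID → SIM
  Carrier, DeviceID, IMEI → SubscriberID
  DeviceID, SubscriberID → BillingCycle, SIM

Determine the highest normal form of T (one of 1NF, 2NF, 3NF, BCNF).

BCNF

Candidate keys: {DeviceID}, {SubscriberID}. Prime attributes: {DeviceID, SubscriberID}.
The left-hand side of every FD is a superkey, so BCNF is satisfied.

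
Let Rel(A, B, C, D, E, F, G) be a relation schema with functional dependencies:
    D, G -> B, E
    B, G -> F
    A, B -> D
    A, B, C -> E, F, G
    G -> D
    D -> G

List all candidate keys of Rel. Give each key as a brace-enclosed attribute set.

Attributes never on any right-hand side: {A, C} — every candidate key must contain all of them.
{A, B, C}⁺ = {A, B, C, D, E, F, G} — all of the relation — so {A, B, C} is a candidate key.
{A, C, D}⁺ = {A, B, C, D, E, F, G} — all of the relation — so {A, C, D} is a candidate key.
{A, C, G}⁺ = {A, B, C, D, E, F, G} — all of the relation — so {A, C, G} is a candidate key.
No proper subset of any of these is a key, and no other minimal superkey exists.

{A, B, C}, {A, C, D}, {A, C, G}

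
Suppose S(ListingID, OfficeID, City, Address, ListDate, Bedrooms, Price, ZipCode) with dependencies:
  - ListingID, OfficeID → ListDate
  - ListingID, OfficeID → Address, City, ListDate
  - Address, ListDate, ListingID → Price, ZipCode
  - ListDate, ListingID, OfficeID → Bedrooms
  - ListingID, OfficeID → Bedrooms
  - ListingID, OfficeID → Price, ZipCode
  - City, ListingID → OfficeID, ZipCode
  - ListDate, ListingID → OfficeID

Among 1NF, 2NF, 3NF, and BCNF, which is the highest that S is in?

Candidate keys: {City, ListingID}, {ListDate, ListingID}, {ListingID, OfficeID}. Prime attributes: {City, ListDate, ListingID, OfficeID}.
Each dependency's left side is a superkey — BCNF holds.

BCNF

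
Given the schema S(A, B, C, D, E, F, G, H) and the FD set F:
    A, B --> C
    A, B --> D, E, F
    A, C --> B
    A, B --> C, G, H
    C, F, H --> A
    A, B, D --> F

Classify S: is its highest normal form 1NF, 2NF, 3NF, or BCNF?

Candidate keys: {A, B}, {A, C}, {C, F, H}. Prime attributes: {A, B, C, F, H}.
The left-hand side of every FD is a superkey, so BCNF is satisfied.

BCNF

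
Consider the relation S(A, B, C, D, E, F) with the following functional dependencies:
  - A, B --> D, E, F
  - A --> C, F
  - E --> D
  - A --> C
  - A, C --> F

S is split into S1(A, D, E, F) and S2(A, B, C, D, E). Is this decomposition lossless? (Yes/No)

Yes

S1 ∩ S2 = {A, D, E}; its closure under F is {A, C, D, E, F}.
S1 is contained in that closure, so S1 ∩ S2 --> S1 holds and the join is lossless.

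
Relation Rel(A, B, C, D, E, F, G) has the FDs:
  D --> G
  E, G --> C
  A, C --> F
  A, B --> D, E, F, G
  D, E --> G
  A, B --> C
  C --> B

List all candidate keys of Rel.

{A} never appears on the right of any FD, so every key must include it.
{A, B} is a candidate key since {A, B}⁺ = {A, B, C, D, E, F, G} covers every attribute.
{A, C} is a candidate key since {A, C}⁺ = {A, B, C, D, E, F, G} covers every attribute.
{A, D, E} is a candidate key since {A, D, E}⁺ = {A, B, C, D, E, F, G} covers every attribute.
{A, E, G} is a candidate key since {A, E, G}⁺ = {A, B, C, D, E, F, G} covers every attribute.
These are minimal and exhaustive — every other superkey contains one of them.

{A, B}, {A, C}, {A, D, E}, {A, E, G}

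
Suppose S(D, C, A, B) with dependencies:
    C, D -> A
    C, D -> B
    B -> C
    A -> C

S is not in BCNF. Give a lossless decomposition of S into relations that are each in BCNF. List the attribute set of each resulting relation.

{A, B, D}; {B, C}

Candidate keys of the original relation: {A, D}, {B, D}, {C, D}.
Within {A, B, C, D}: {B}⁺ ∩ {A, B, C, D} = {B, C}, not the whole set, so B -> C violates BCNF; decompose into {B, C} and {A, B, D}.
{B, C} has no BCNF violation.
{A, B, D} has no BCNF violation.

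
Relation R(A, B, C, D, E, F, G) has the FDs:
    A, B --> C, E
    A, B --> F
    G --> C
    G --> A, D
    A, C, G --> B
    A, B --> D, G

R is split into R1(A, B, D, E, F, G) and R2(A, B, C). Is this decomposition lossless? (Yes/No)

R1 ∩ R2 = {A, B}; its closure under F is {A, B, C, D, E, F, G}.
Since R1 ⊆ {A, B, C, D, E, F, G}, the intersection is a superkey of R1; the decomposition is lossless.

Yes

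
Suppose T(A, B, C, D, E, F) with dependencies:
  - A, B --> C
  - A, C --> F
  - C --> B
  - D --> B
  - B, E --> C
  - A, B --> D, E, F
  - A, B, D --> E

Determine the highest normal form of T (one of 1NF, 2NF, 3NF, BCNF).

3NF

Candidate keys: {A, B}, {A, C}, {A, D}. Prime attributes: {A, B, C, D}.
For C --> B we have {C}⁺ = {B, C}; {C} is not a superkey, so BCNF fails.
But every attribute on its right side ({B}) is prime, and the same holds for every other non-superkey FD, so 3NF still holds.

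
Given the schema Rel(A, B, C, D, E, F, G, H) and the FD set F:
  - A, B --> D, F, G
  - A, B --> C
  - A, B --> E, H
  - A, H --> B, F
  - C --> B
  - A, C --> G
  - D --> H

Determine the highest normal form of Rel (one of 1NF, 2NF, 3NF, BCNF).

Candidate keys: {A, B}, {A, C}, {A, D}, {A, H}. Prime attributes: {A, B, C, D, H}.
For C --> B we have {C}⁺ = {B, C}; {C} is not a superkey, so BCNF fails.
But every attribute on its right side ({B}) is prime, and the same holds for every other non-superkey FD, so 3NF still holds.

3NF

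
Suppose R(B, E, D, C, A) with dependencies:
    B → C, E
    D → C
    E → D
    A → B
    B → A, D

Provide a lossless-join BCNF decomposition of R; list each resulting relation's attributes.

Candidate keys of the original relation: {A}, {B}.
{A, B, C, D, E}: {D} determines {C, D} here but is not a superkey — split on D → C, giving {C, D} and {A, B, D, E}.
{C, D} is in BCNF.
{A, B, D, E}: {E} determines {D, E} here but is not a superkey — split on E → D, giving {D, E} and {A, B, E}.
{D, E} is in BCNF.
{A, B, E} is in BCNF.

{A, B, E}; {C, D}; {D, E}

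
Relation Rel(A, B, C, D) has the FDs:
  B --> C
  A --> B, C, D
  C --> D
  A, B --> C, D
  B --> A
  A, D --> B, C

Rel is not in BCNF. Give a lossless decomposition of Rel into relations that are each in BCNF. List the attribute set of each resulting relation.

Candidate keys of the original relation: {A}, {B}.
Within {A, B, C, D}: {C}⁺ ∩ {A, B, C, D} = {C, D}, not the whole set, so C --> D violates BCNF; decompose into {C, D} and {A, B, C}.
{C, D} is in BCNF.
{A, B, C} is in BCNF.

{A, B, C}; {C, D}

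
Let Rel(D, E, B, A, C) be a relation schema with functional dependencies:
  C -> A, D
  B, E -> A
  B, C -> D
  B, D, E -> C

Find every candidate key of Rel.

{B, E} never appear on the right of any FD, so every key must include all of them.
{B, C, E} is a candidate key since {B, C, E}⁺ = {A, B, C, D, E} covers every attribute.
{B, D, E} is a candidate key since {B, D, E}⁺ = {A, B, C, D, E} covers every attribute.
Any other superkey properly contains one of these, so there are no further candidate keys.

{B, C, E}, {B, D, E}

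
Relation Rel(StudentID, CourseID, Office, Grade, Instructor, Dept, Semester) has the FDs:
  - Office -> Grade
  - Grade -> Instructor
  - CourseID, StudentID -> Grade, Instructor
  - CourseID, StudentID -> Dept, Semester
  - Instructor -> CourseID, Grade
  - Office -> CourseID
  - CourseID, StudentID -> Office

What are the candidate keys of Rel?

{CourseID, StudentID}, {Grade, StudentID}, {Instructor, StudentID}, {Office, StudentID}

No FD produces {StudentID}, so it must be in every candidate key.
{CourseID, StudentID} is a candidate key since {CourseID, StudentID}⁺ = {CourseID, Dept, Grade, Instructor, Office, Semester, StudentID} covers every attribute.
{Grade, StudentID} is a candidate key since {Grade, StudentID}⁺ = {CourseID, Dept, Grade, Instructor, Office, Semester, StudentID} covers every attribute.
{Instructor, StudentID} is a candidate key since {Instructor, StudentID}⁺ = {CourseID, Dept, Grade, Instructor, Office, Semester, StudentID} covers every attribute.
{Office, StudentID} is a candidate key since {Office, StudentID}⁺ = {CourseID, Dept, Grade, Instructor, Office, Semester, StudentID} covers every attribute.
No proper subset of any of these is a key, and no other minimal superkey exists.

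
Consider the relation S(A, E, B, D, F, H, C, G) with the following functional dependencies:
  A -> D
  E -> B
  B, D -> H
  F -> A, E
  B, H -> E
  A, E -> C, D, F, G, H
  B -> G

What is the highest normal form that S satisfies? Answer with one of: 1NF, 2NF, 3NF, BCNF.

Candidate keys: {A, B}, {A, E}, {F}. Prime attributes: {A, B, E, F}.
For A -> D we have {A}⁺ = {A, D}; {A} is not a superkey, so BCNF fails.
Because {D} is non-prime and the left side of A -> D is not a superkey, the relation is not in 3NF.
Since {A} ⊂ {A, B} and {A}⁺ ⊇ {D} with {D} non-prime, there is a partial dependency; 2NF fails.

1NF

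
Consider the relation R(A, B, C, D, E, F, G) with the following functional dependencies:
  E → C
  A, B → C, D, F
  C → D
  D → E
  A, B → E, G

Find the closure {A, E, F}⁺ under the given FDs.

Start with {A, E, F}.
E → C applies; add {C} → now {A, C, E, F}.
C → D applies; add {D} → now {A, C, D, E, F}.
No further FD applies.

{A, C, D, E, F}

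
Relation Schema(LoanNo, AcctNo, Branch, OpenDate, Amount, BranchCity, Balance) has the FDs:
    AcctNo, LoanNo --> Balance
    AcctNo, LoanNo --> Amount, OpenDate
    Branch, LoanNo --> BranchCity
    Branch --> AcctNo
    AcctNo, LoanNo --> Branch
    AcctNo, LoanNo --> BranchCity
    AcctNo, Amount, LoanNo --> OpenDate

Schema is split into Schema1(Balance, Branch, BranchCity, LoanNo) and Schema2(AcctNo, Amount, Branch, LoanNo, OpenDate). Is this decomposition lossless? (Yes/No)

Yes

The shared attributes are {Branch, LoanNo} and {Branch, LoanNo}⁺ = {AcctNo, Amount, Balance, Branch, BranchCity, LoanNo, OpenDate}.
This includes all of Schema1, so the common attributes are a superkey of Schema1 — the join is lossless.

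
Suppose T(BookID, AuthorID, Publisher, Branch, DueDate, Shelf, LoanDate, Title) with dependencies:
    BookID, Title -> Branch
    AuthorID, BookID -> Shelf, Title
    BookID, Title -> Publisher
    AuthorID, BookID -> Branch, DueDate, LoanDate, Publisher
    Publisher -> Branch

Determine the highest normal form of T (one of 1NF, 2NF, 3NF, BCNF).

2NF

Candidate key: {AuthorID, BookID}. Prime attributes: {AuthorID, BookID}.
For BookID, Title -> Branch we have {BookID, Title}⁺ = {BookID, Branch, Publisher, Title}; {BookID, Title} is not a superkey, so BCNF fails.
BookID, Title -> Branch has non-prime {Branch} on the right and a non-superkey on the left, so 3NF fails.
No proper subset of a key has a non-prime attribute in its closure, so there is no partial dependency; 2NF holds.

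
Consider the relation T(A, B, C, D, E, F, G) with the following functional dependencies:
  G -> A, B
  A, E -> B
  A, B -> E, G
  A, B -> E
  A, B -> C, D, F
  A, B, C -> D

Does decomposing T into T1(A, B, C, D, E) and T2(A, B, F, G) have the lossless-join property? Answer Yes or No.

Yes

The shared attributes are {A, B} and {A, B}⁺ = {A, B, C, D, E, F, G}.
This includes all of T1, so the common attributes are a superkey of T1 — the join is lossless.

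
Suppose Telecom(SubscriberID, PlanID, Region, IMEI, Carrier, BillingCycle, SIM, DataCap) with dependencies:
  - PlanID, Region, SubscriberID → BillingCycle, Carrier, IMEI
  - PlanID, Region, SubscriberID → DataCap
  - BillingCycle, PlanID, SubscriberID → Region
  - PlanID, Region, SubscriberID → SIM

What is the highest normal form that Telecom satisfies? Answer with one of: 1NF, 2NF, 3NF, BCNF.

Candidate keys: {BillingCycle, PlanID, SubscriberID}, {PlanID, Region, SubscriberID}. Prime attributes: {BillingCycle, PlanID, Region, SubscriberID}.
Each dependency's left side is a superkey — BCNF holds.

BCNF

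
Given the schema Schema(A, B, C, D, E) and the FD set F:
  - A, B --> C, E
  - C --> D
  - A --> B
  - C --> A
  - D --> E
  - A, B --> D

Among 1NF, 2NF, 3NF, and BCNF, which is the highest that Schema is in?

Candidate keys: {A}, {C}. Prime attributes: {A, C}.
D --> E breaks BCNF: {D}⁺ = {D, E}, so {D} is not a superkey.
D --> E has non-prime {E} on the right and a non-superkey on the left, so 3NF fails.
Every candidate key is a single attribute, so no partial dependency is possible; 2NF holds.

2NF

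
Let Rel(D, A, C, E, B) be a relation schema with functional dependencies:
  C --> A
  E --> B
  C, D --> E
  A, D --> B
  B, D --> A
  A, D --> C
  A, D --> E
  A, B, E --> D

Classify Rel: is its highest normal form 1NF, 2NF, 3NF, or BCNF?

Candidate keys: {A, D}, {A, E}, {B, D}, {C, D}, {C, E}, {D, E}. Prime attributes: {A, B, C, D, E}.
C --> A: {C}⁺ = {A, C}, which is not all of the attributes, so the left side is not a superkey — BCNF is violated.
But every attribute on its right side ({A}) is prime, and the same holds for every other non-superkey FD, so 3NF still holds.

3NF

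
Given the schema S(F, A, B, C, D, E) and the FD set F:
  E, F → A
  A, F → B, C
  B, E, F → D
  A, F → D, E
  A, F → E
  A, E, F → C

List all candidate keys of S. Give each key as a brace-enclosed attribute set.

No FD produces {F}, so it must be in every candidate key.
{A, F}⁺ = {A, B, C, D, E, F} — all of the relation — so {A, F} is a candidate key.
{E, F}⁺ = {A, B, C, D, E, F} — all of the relation — so {E, F} is a candidate key.
No proper subset of any of these is a key, and no other minimal superkey exists.

{A, F}, {E, F}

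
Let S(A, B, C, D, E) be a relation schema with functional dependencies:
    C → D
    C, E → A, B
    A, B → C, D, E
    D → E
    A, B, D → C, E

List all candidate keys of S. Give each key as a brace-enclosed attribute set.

{C}⁺ = {A, B, C, D, E}, which is every attribute, so {C} is a candidate key.
{A, B}⁺ = {A, B, C, D, E}, which is every attribute, so {A, B} is a candidate key.
Any other superkey properly contains one of these, so there are no further candidate keys.

{A, B}, {C}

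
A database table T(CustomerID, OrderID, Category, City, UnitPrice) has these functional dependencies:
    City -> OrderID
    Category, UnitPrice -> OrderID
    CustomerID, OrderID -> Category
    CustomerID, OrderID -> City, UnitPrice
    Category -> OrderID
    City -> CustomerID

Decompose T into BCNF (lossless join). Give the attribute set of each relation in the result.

Candidate keys of the original relation: {Category, CustomerID}, {City}, {CustomerID, OrderID}.
Within {Category, City, CustomerID, OrderID, UnitPrice}: {Category, UnitPrice}⁺ ∩ {Category, City, CustomerID, OrderID, UnitPrice} = {Category, OrderID, UnitPrice}, not the whole set, so Category, UnitPrice -> OrderID violates BCNF; decompose into {Category, OrderID, UnitPrice} and {Category, City, CustomerID, UnitPrice}.
Within {Category, OrderID, UnitPrice}: {Category}⁺ ∩ {Category, OrderID, UnitPrice} = {Category, OrderID}, not the whole set, so Category -> OrderID violates BCNF; decompose into {Category, OrderID} and {Category, UnitPrice}.
{Category, OrderID} has no BCNF violation.
{Category, UnitPrice} has no BCNF violation.
{Category, City, CustomerID, UnitPrice} has no BCNF violation.

{Category, City, CustomerID, UnitPrice}; {Category, OrderID}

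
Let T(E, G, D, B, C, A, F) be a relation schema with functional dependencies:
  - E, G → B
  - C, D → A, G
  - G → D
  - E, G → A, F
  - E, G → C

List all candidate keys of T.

{C, D, E}, {E, G}

No FD produces {E}, so it must be in every candidate key.
{E, G}⁺ = {A, B, C, D, E, F, G}, which is every attribute, so {E, G} is a candidate key.
{C, D, E}⁺ = {A, B, C, D, E, F, G}, which is every attribute, so {C, D, E} is a candidate key.
No proper subset of any of these is a key, and no other minimal superkey exists.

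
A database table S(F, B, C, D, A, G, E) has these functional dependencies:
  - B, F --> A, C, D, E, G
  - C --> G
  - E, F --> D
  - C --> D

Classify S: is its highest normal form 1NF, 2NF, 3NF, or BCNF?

2NF

Candidate key: {B, F}. Prime attributes: {B, F}.
C --> G: {C}⁺ = {C, D, G}, which is not all of the attributes, so the left side is not a superkey — BCNF is violated.
Because {G} is non-prime and the left side of C --> G is not a superkey, the relation is not in 3NF.
No proper subset of a key has a non-prime attribute in its closure, so there is no partial dependency; 2NF holds.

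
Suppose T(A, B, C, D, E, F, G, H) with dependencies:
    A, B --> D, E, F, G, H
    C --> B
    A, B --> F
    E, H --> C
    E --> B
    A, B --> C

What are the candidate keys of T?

{A} never appears on the right of any FD, so every key must include it.
Closure of {A, B} is {A, B, C, D, E, F, G, H}, the whole schema; {A, B} is a candidate key.
Closure of {A, C} is {A, B, C, D, E, F, G, H}, the whole schema; {A, C} is a candidate key.
Closure of {A, E} is {A, B, C, D, E, F, G, H}, the whole schema; {A, E} is a candidate key.
These are minimal and exhaustive — every other superkey contains one of them.

{A, B}, {A, C}, {A, E}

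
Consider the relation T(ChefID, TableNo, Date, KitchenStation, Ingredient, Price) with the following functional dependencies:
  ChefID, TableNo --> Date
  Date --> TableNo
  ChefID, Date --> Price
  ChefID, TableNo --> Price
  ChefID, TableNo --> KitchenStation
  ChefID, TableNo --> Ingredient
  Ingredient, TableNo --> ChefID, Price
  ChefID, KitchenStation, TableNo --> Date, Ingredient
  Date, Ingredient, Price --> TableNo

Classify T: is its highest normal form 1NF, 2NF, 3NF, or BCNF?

Candidate keys: {ChefID, Date}, {ChefID, TableNo}, {Date, Ingredient}, {Ingredient, TableNo}. Prime attributes: {ChefID, Date, Ingredient, TableNo}.
Date --> TableNo breaks BCNF: {Date}⁺ = {Date, TableNo}, so {Date} is not a superkey.
Its right-hand attributes {TableNo} are all prime, as are those of every other non-superkey FD — the relation is in 3NF.

3NF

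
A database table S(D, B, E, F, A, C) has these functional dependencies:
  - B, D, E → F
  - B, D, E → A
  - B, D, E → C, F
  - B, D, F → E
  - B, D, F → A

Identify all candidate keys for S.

{B, D, E}, {B, D, F}

{B, D} never appear on the right of any FD, so every key must include all of them.
{B, D, E} is a candidate key since {B, D, E}⁺ = {A, B, C, D, E, F} covers every attribute.
{B, D, F} is a candidate key since {B, D, F}⁺ = {A, B, C, D, E, F} covers every attribute.
Any other superkey properly contains one of these, so there are no further candidate keys.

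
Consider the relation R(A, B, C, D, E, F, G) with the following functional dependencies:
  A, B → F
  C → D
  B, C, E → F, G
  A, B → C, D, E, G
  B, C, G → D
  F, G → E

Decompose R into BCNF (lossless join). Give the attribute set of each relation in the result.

Candidate key of the original relation: {A, B}.
Within {A, B, C, D, E, F, G}: {C}⁺ ∩ {A, B, C, D, E, F, G} = {C, D}, not the whole set, so C → D violates BCNF; decompose into {C, D} and {A, B, C, E, F, G}.
{C, D} is in BCNF.
Within {A, B, C, E, F, G}: {B, C, E}⁺ ∩ {A, B, C, E, F, G} = {B, C, E, F, G}, not the whole set, so B, C, E → F, G violates BCNF; decompose into {B, C, E, F, G} and {A, B, C, E}.
Within {B, C, E, F, G}: {F, G}⁺ ∩ {B, C, E, F, G} = {E, F, G}, not the whole set, so F, G → E violates BCNF; decompose into {E, F, G} and {B, C, F, G}.
{E, F, G} is in BCNF.
{B, C, F, G} is in BCNF.
{A, B, C, E} is in BCNF.

{A, B, C, E}; {B, C, F, G}; {C, D}; {E, F, G}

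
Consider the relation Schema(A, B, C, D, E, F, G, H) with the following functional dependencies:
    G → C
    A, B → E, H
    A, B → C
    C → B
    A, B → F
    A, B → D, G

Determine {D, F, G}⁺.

Start with {D, F, G}.
G → C applies; add {C} → now {C, D, F, G}.
C → B applies; add {B} → now {B, C, D, F, G}.
No further FD applies.

{B, C, D, F, G}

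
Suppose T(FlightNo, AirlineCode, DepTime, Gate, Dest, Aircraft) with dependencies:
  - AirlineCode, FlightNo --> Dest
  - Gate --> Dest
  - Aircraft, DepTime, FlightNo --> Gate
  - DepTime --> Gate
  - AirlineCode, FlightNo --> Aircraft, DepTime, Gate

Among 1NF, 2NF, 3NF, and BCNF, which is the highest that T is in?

2NF

Candidate key: {AirlineCode, FlightNo}. Prime attributes: {AirlineCode, FlightNo}.
Gate --> Dest breaks BCNF: {Gate}⁺ = {Dest, Gate}, so {Gate} is not a superkey.
Because {Dest} is non-prime and the left side of Gate --> Dest is not a superkey, the relation is not in 3NF.
No proper subset of a key has a non-prime attribute in its closure, so there is no partial dependency; 2NF holds.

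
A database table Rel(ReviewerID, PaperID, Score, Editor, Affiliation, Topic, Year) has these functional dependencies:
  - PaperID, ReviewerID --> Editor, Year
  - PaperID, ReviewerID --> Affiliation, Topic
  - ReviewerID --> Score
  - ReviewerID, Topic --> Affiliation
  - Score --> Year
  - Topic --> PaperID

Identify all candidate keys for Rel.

{PaperID, ReviewerID}, {ReviewerID, Topic}

No FD produces {ReviewerID}, so it must be in every candidate key.
{PaperID, ReviewerID} is a candidate key since {PaperID, ReviewerID}⁺ = {Affiliation, Editor, PaperID, ReviewerID, Score, Topic, Year} covers every attribute.
{ReviewerID, Topic} is a candidate key since {ReviewerID, Topic}⁺ = {Affiliation, Editor, PaperID, ReviewerID, Score, Topic, Year} covers every attribute.
No proper subset of any of these is a key, and no other minimal superkey exists.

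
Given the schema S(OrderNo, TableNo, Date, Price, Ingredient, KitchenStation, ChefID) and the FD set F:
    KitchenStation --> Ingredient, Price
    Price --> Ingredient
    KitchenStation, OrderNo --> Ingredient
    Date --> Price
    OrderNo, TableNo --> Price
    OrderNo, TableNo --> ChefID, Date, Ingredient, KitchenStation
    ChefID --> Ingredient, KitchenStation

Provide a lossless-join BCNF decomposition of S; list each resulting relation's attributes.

{ChefID, Date, OrderNo, TableNo}; {ChefID, KitchenStation}; {Ingredient, Price}; {KitchenStation, Price}

Candidate key of the original relation: {OrderNo, TableNo}.
In {ChefID, Date, Ingredient, KitchenStation, OrderNo, Price, TableNo}, {KitchenStation} is not a superkey ({KitchenStation}⁺ restricted to this set is {Ingredient, KitchenStation, Price}), so split on KitchenStation --> Ingredient, Price into {Ingredient, KitchenStation, Price} and {ChefID, Date, KitchenStation, OrderNo, TableNo}.
In {Ingredient, KitchenStation, Price}, {Price} is not a superkey ({Price}⁺ restricted to this set is {Ingredient, Price}), so split on Price --> Ingredient into {Ingredient, Price} and {KitchenStation, Price}.
{Ingredient, Price}: every determinant is a superkey — BCNF.
{KitchenStation, Price}: every determinant is a superkey — BCNF.
In {ChefID, Date, KitchenStation, OrderNo, TableNo}, {ChefID} is not a superkey ({ChefID}⁺ restricted to this set is {ChefID, KitchenStation}), so split on ChefID --> KitchenStation into {ChefID, KitchenStation} and {ChefID, Date, OrderNo, TableNo}.
{ChefID, KitchenStation}: every determinant is a superkey — BCNF.
{ChefID, Date, OrderNo, TableNo}: every determinant is a superkey — BCNF.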